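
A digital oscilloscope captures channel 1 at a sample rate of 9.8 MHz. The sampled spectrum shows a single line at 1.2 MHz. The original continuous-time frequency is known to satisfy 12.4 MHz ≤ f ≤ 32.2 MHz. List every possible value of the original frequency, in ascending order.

18.4 MHz, 20.8 MHz, 28.2 MHz, 30.6 MHz

Frequencies that alias to 1.2 MHz are k·fs ± 1.2 MHz for integer k ≥ 0.
k=0: 1.2 MHz.
k=1: 8.6 MHz, 11 MHz.
k=2: 18.4 MHz, 20.8 MHz.
k=3: 28.2 MHz, 30.6 MHz.
k=4: 38 MHz, 40.4 MHz.
Within [12.4 MHz, 32.2 MHz]: 18.4 MHz, 20.8 MHz, 28.2 MHz, 30.6 MHz.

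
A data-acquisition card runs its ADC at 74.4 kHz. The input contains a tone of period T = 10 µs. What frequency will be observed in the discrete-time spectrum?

25.6 kHz

T = 10 µs → f = 1/T = 100 kHz.
100 kHz mod fs = 25.6 kHz.
25.6 kHz ≤ fs/2 = 37.2 kHz, appears at 25.6 kHz.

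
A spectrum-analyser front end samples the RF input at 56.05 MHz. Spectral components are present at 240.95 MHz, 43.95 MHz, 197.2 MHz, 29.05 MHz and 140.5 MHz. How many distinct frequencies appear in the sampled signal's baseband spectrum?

4

fs/2 = 28.025 MHz.
240.95 MHz mod fs = 16.75 MHz.
16.75 MHz ≤ fs/2 = 28.025 MHz, appears at 16.75 MHz.
43.95 MHz > fs/2 = 28.025 MHz, folds to fs − 43.95 MHz = 12.1 MHz.
197.2 MHz mod fs = 29.05 MHz.
29.05 MHz > fs/2 = 28.025 MHz, folds to fs − 29.05 MHz = 27 MHz.
29.05 MHz > fs/2 = 28.025 MHz, folds to fs − 29.05 MHz = 27 MHz.
140.5 MHz mod fs = 28.4 MHz.
28.4 MHz > fs/2 = 28.025 MHz, folds to fs − 28.4 MHz = 27.65 MHz.
Distinct values: {12.1 MHz, 16.75 MHz, 27 MHz, 27.65 MHz} → 4.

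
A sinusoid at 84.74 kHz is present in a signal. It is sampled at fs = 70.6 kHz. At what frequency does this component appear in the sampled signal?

14.14 kHz

84.74 kHz mod fs = 14.14 kHz.
14.14 kHz ≤ fs/2 = 35.3 kHz, appears at 14.14 kHz.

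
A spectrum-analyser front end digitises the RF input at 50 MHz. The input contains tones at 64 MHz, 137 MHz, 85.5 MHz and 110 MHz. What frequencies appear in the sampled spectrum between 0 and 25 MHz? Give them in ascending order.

fs/2 = 25 MHz.
64 MHz mod fs = 14 MHz.
14 MHz ≤ fs/2 = 25 MHz, appears at 14 MHz.
137 MHz mod fs = 37 MHz.
37 MHz > fs/2 = 25 MHz, folds to fs − 37 MHz = 13 MHz.
85.5 MHz mod fs = 35.5 MHz.
35.5 MHz > fs/2 = 25 MHz, folds to fs − 35.5 MHz = 14.5 MHz.
110 MHz mod fs = 10 MHz.
10 MHz ≤ fs/2 = 25 MHz, appears at 10 MHz.
Distinct values: {10 MHz, 13 MHz, 14 MHz, 14.5 MHz}.

10 MHz, 13 MHz, 14 MHz, 14.5 MHz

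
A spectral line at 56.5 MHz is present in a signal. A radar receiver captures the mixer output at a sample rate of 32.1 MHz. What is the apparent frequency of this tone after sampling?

56.5 MHz mod fs = 24.4 MHz.
24.4 MHz > fs/2 = 16.05 MHz, folds to fs − 24.4 MHz = 7.7 MHz.

7.7 MHz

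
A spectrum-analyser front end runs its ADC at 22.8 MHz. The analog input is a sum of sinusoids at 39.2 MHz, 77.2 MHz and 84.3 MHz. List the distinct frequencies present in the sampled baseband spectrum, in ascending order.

6.4 MHz, 6.9 MHz, 8.8 MHz

fs/2 = 11.4 MHz.
39.2 MHz mod fs = 16.4 MHz.
16.4 MHz > fs/2 = 11.4 MHz, folds to fs − 16.4 MHz = 6.4 MHz.
77.2 MHz mod fs = 8.8 MHz.
8.8 MHz ≤ fs/2 = 11.4 MHz, appears at 8.8 MHz.
84.3 MHz mod fs = 15.9 MHz.
15.9 MHz > fs/2 = 11.4 MHz, folds to fs − 15.9 MHz = 6.9 MHz.
Distinct values: {6.4 MHz, 6.9 MHz, 8.8 MHz}.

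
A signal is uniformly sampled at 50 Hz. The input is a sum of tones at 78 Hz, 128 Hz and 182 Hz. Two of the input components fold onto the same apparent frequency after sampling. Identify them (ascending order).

78 Hz, 128 Hz

fs/2 = 25 Hz.
78 Hz mod fs = 28 Hz.
28 Hz > fs/2 = 25 Hz, folds to fs − 28 Hz = 22 Hz.
128 Hz mod fs = 28 Hz.
28 Hz > fs/2 = 25 Hz, folds to fs − 28 Hz = 22 Hz.
182 Hz mod fs = 32 Hz.
32 Hz > fs/2 = 25 Hz, folds to fs − 32 Hz = 18 Hz.
78 Hz and 128 Hz both map to 22 Hz.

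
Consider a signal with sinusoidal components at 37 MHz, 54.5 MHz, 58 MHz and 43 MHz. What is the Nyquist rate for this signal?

Highest-frequency component: 58 MHz.
Nyquist rate = 2 × 58 MHz = 116 MHz.

116 MHz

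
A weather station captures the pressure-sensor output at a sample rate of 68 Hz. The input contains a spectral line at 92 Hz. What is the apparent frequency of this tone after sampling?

24 Hz

92 Hz mod fs = 24 Hz.
24 Hz ≤ fs/2 = 34 Hz, appears at 24 Hz.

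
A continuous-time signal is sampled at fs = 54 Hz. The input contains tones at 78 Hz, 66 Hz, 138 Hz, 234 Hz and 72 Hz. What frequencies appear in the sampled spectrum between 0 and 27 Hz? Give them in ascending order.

fs/2 = 27 Hz.
78 Hz mod fs = 24 Hz.
24 Hz ≤ fs/2 = 27 Hz, appears at 24 Hz.
66 Hz mod fs = 12 Hz.
12 Hz ≤ fs/2 = 27 Hz, appears at 12 Hz.
138 Hz mod fs = 30 Hz.
30 Hz > fs/2 = 27 Hz, folds to fs − 30 Hz = 24 Hz.
234 Hz mod fs = 18 Hz.
18 Hz ≤ fs/2 = 27 Hz, appears at 18 Hz.
72 Hz mod fs = 18 Hz.
18 Hz ≤ fs/2 = 27 Hz, appears at 18 Hz.
Distinct values: {12 Hz, 18 Hz, 24 Hz}.

12 Hz, 18 Hz, 24 Hz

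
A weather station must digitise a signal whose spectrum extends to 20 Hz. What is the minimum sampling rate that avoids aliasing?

40 Hz

Nyquist rate = 2 × 20 Hz = 40 Hz.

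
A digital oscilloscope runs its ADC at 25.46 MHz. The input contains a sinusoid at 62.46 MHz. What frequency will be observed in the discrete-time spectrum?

62.46 MHz mod fs = 11.54 MHz.
11.54 MHz ≤ fs/2 = 12.73 MHz, appears at 11.54 MHz.

11.54 MHz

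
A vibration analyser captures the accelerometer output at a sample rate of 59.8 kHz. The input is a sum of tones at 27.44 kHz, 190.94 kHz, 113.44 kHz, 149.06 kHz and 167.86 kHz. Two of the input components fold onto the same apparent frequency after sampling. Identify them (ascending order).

167.86 kHz, 190.94 kHz

fs/2 = 29.9 kHz.
27.44 kHz ≤ fs/2 = 29.9 kHz, passes unchanged.
190.94 kHz mod fs = 11.54 kHz.
11.54 kHz ≤ fs/2 = 29.9 kHz, appears at 11.54 kHz.
113.44 kHz mod fs = 53.64 kHz.
53.64 kHz > fs/2 = 29.9 kHz, folds to fs − 53.64 kHz = 6.16 kHz.
149.06 kHz mod fs = 29.46 kHz.
29.46 kHz ≤ fs/2 = 29.9 kHz, appears at 29.46 kHz.
167.86 kHz mod fs = 48.26 kHz.
48.26 kHz > fs/2 = 29.9 kHz, folds to fs − 48.26 kHz = 11.54 kHz.
167.86 kHz and 190.94 kHz both map to 11.54 kHz.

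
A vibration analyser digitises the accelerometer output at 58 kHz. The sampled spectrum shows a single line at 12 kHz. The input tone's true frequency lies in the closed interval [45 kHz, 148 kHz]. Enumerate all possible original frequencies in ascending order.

Frequencies that alias to 12 kHz are k·fs ± 12 kHz for integer k ≥ 0.
k=0: 12 kHz.
k=1: 46 kHz, 70 kHz.
k=2: 104 kHz, 128 kHz.
k=3: 162 kHz, 186 kHz.
Within [45 kHz, 148 kHz]: 46 kHz, 70 kHz, 104 kHz, 128 kHz.

46 kHz, 70 kHz, 104 kHz, 128 kHz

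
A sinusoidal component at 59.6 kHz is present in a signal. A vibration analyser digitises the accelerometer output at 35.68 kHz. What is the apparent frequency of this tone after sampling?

59.6 kHz mod fs = 23.92 kHz.
23.92 kHz > fs/2 = 17.84 kHz, folds to fs − 23.92 kHz = 11.76 kHz.

11.76 kHz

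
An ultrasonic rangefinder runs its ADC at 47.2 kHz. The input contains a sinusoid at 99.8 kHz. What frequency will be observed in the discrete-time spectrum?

5.4 kHz

99.8 kHz mod fs = 5.4 kHz.
5.4 kHz ≤ fs/2 = 23.6 kHz, appears at 5.4 kHz.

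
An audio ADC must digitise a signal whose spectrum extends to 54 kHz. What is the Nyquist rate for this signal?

Nyquist rate = 2 × 54 kHz = 108 kHz.

108 kHz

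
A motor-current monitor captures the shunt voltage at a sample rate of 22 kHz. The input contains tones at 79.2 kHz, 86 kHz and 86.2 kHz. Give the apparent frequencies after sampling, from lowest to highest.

fs/2 = 11 kHz.
79.2 kHz mod fs = 13.2 kHz.
13.2 kHz > fs/2 = 11 kHz, folds to fs − 13.2 kHz = 8.8 kHz.
86 kHz mod fs = 20 kHz.
20 kHz > fs/2 = 11 kHz, folds to fs − 20 kHz = 2 kHz.
86.2 kHz mod fs = 20.2 kHz.
20.2 kHz > fs/2 = 11 kHz, folds to fs − 20.2 kHz = 1.8 kHz.
Distinct values: {1.8 kHz, 2 kHz, 8.8 kHz}.

1.8 kHz, 2 kHz, 8.8 kHz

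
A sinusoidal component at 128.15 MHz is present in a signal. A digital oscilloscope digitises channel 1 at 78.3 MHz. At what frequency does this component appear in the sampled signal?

28.45 MHz

128.15 MHz mod fs = 49.85 MHz.
49.85 MHz > fs/2 = 39.15 MHz, folds to fs − 49.85 MHz = 28.45 MHz.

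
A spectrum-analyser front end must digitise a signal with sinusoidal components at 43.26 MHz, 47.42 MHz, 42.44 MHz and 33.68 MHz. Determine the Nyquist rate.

94.84 MHz

Highest-frequency component: 47.42 MHz.
Nyquist rate = 2 × 47.42 MHz = 94.84 MHz.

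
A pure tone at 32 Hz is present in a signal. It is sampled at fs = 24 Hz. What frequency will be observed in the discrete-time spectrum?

8 Hz

32 Hz mod fs = 8 Hz.
8 Hz ≤ fs/2 = 12 Hz, appears at 8 Hz.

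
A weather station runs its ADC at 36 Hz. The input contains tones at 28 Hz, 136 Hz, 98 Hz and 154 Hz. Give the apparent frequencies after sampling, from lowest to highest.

fs/2 = 18 Hz.
28 Hz > fs/2 = 18 Hz, folds to fs − 28 Hz = 8 Hz.
136 Hz mod fs = 28 Hz.
28 Hz > fs/2 = 18 Hz, folds to fs − 28 Hz = 8 Hz.
98 Hz mod fs = 26 Hz.
26 Hz > fs/2 = 18 Hz, folds to fs − 26 Hz = 10 Hz.
154 Hz mod fs = 10 Hz.
10 Hz ≤ fs/2 = 18 Hz, appears at 10 Hz.
Distinct values: {8 Hz, 10 Hz}.

8 Hz, 10 Hz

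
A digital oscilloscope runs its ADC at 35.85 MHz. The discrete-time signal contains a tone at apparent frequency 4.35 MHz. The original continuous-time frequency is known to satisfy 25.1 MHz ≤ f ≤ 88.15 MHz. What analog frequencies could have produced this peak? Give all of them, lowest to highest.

31.5 MHz, 40.2 MHz, 67.35 MHz, 76.05 MHz

Frequencies that alias to 4.35 MHz are k·fs ± 4.35 MHz for integer k ≥ 0.
k=0: 4.35 MHz.
k=1: 31.5 MHz, 40.2 MHz.
k=2: 67.35 MHz, 76.05 MHz.
k=3: 103.2 MHz, 111.9 MHz.
Within [25.1 MHz, 88.15 MHz]: 31.5 MHz, 40.2 MHz, 67.35 MHz, 76.05 MHz.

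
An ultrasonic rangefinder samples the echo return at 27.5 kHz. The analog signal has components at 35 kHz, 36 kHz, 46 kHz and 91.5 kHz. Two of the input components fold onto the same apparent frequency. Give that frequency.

fs/2 = 13.75 kHz.
35 kHz mod fs = 7.5 kHz.
7.5 kHz ≤ fs/2 = 13.75 kHz, appears at 7.5 kHz.
36 kHz mod fs = 8.5 kHz.
8.5 kHz ≤ fs/2 = 13.75 kHz, appears at 8.5 kHz.
46 kHz mod fs = 18.5 kHz.
18.5 kHz > fs/2 = 13.75 kHz, folds to fs − 18.5 kHz = 9 kHz.
91.5 kHz mod fs = 9 kHz.
9 kHz ≤ fs/2 = 13.75 kHz, appears at 9 kHz.
46 kHz and 91.5 kHz both map to 9 kHz.

9 kHz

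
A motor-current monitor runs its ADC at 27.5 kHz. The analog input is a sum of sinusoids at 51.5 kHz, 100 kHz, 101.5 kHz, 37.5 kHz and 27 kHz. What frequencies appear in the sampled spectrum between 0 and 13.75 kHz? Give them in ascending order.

fs/2 = 13.75 kHz.
51.5 kHz mod fs = 24 kHz.
24 kHz > fs/2 = 13.75 kHz, folds to fs − 24 kHz = 3.5 kHz.
100 kHz mod fs = 17.5 kHz.
17.5 kHz > fs/2 = 13.75 kHz, folds to fs − 17.5 kHz = 10 kHz.
101.5 kHz mod fs = 19 kHz.
19 kHz > fs/2 = 13.75 kHz, folds to fs − 19 kHz = 8.5 kHz.
37.5 kHz mod fs = 10 kHz.
10 kHz ≤ fs/2 = 13.75 kHz, appears at 10 kHz.
27 kHz > fs/2 = 13.75 kHz, folds to fs − 27 kHz = 0.5 kHz.
Distinct values: {0.5 kHz, 3.5 kHz, 8.5 kHz, 10 kHz}.

0.5 kHz, 3.5 kHz, 8.5 kHz, 10 kHz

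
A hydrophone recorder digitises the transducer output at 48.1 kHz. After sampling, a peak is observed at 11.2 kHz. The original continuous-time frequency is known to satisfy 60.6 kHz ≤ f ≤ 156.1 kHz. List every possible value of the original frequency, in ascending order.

85 kHz, 107.4 kHz, 133.1 kHz, 155.5 kHz

Frequencies that alias to 11.2 kHz are k·fs ± 11.2 kHz for integer k ≥ 0.
k=0: 11.2 kHz.
k=1: 36.9 kHz, 59.3 kHz.
k=2: 85 kHz, 107.4 kHz.
k=3: 133.1 kHz, 155.5 kHz.
k=4: 181.2 kHz, 203.6 kHz.
Within [60.6 kHz, 156.1 kHz]: 85 kHz, 107.4 kHz, 133.1 kHz, 155.5 kHz.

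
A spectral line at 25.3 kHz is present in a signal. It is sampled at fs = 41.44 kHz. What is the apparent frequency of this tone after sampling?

25.3 kHz > fs/2 = 20.72 kHz, folds to fs − 25.3 kHz = 16.14 kHz.

16.14 kHz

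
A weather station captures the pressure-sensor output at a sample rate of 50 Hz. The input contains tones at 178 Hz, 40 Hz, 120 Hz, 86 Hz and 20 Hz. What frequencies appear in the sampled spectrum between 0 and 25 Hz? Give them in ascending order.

10 Hz, 14 Hz, 20 Hz, 22 Hz

fs/2 = 25 Hz.
178 Hz mod fs = 28 Hz.
28 Hz > fs/2 = 25 Hz, folds to fs − 28 Hz = 22 Hz.
40 Hz > fs/2 = 25 Hz, folds to fs − 40 Hz = 10 Hz.
120 Hz mod fs = 20 Hz.
20 Hz ≤ fs/2 = 25 Hz, appears at 20 Hz.
86 Hz mod fs = 36 Hz.
36 Hz > fs/2 = 25 Hz, folds to fs − 36 Hz = 14 Hz.
20 Hz ≤ fs/2 = 25 Hz, passes unchanged.
Distinct values: {10 Hz, 14 Hz, 20 Hz, 22 Hz}.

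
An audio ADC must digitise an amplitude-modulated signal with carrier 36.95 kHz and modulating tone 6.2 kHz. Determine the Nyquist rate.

86.3 kHz

AM sidebands sit at fc ± fm = 30.75 kHz and 43.15 kHz.
Highest-frequency component: 43.15 kHz.
Nyquist rate = 2 × 43.15 kHz = 86.3 kHz.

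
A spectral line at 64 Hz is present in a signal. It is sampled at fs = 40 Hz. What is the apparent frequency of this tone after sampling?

64 Hz mod fs = 24 Hz.
24 Hz > fs/2 = 20 Hz, folds to fs − 24 Hz = 16 Hz.

16 Hz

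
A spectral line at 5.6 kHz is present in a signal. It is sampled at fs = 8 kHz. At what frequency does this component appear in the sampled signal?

5.6 kHz > fs/2 = 4 kHz, folds to fs − 5.6 kHz = 2.4 kHz.

2.4 kHz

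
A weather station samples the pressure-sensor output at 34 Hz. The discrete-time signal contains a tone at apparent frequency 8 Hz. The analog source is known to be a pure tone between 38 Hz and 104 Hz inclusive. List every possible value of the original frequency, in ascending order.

Frequencies that alias to 8 Hz are k·fs ± 8 Hz for integer k ≥ 0.
k=0: 8 Hz.
k=1: 26 Hz, 42 Hz.
k=2: 60 Hz, 76 Hz.
k=3: 94 Hz, 110 Hz.
k=4: 128 Hz, 144 Hz.
Within [38 Hz, 104 Hz]: 42 Hz, 60 Hz, 76 Hz, 94 Hz.

42 Hz, 60 Hz, 76 Hz, 94 Hz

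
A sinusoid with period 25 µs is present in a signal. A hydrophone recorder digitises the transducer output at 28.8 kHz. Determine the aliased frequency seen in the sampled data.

T = 25 µs → f = 1/T = 40 kHz.
40 kHz mod fs = 11.2 kHz.
11.2 kHz ≤ fs/2 = 14.4 kHz, appears at 11.2 kHz.

11.2 kHz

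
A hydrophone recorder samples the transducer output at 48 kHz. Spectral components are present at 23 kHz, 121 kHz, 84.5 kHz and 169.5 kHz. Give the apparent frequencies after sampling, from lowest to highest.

fs/2 = 24 kHz.
23 kHz ≤ fs/2 = 24 kHz, passes unchanged.
121 kHz mod fs = 25 kHz.
25 kHz > fs/2 = 24 kHz, folds to fs − 25 kHz = 23 kHz.
84.5 kHz mod fs = 36.5 kHz.
36.5 kHz > fs/2 = 24 kHz, folds to fs − 36.5 kHz = 11.5 kHz.
169.5 kHz mod fs = 25.5 kHz.
25.5 kHz > fs/2 = 24 kHz, folds to fs − 25.5 kHz = 22.5 kHz.
Distinct values: {11.5 kHz, 22.5 kHz, 23 kHz}.

11.5 kHz, 22.5 kHz, 23 kHz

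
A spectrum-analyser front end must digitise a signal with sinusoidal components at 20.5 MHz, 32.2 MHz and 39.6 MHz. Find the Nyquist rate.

79.2 MHz

Highest-frequency component: 39.6 MHz.
Nyquist rate = 2 × 39.6 MHz = 79.2 MHz.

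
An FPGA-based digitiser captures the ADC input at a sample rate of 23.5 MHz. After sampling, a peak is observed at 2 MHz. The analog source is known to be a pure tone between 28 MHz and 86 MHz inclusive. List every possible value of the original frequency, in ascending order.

45 MHz, 49 MHz, 68.5 MHz, 72.5 MHz

Frequencies that alias to 2 MHz are k·fs ± 2 MHz for integer k ≥ 0.
k=0: 2 MHz.
k=1: 21.5 MHz, 25.5 MHz.
k=2: 45 MHz, 49 MHz.
k=3: 68.5 MHz, 72.5 MHz.
k=4: 92 MHz, 96 MHz.
Within [28 MHz, 86 MHz]: 45 MHz, 49 MHz, 68.5 MHz, 72.5 MHz.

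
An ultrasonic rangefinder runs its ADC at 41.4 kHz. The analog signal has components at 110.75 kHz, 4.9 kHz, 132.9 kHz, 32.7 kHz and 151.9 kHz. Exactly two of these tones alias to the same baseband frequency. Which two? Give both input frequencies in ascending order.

fs/2 = 20.7 kHz.
110.75 kHz mod fs = 27.95 kHz.
27.95 kHz > fs/2 = 20.7 kHz, folds to fs − 27.95 kHz = 13.45 kHz.
4.9 kHz ≤ fs/2 = 20.7 kHz, passes unchanged.
132.9 kHz mod fs = 8.7 kHz.
8.7 kHz ≤ fs/2 = 20.7 kHz, appears at 8.7 kHz.
32.7 kHz > fs/2 = 20.7 kHz, folds to fs − 32.7 kHz = 8.7 kHz.
151.9 kHz mod fs = 27.7 kHz.
27.7 kHz > fs/2 = 20.7 kHz, folds to fs − 27.7 kHz = 13.7 kHz.
32.7 kHz and 132.9 kHz both map to 8.7 kHz.

32.7 kHz, 132.9 kHz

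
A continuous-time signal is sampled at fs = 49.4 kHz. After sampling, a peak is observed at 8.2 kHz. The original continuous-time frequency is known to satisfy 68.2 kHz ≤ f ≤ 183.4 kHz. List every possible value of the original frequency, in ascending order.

Frequencies that alias to 8.2 kHz are k·fs ± 8.2 kHz for integer k ≥ 0.
k=0: 8.2 kHz.
k=1: 41.2 kHz, 57.6 kHz.
k=2: 90.6 kHz, 107 kHz.
k=3: 140 kHz, 156.4 kHz.
k=4: 189.4 kHz, 205.8 kHz.
Within [68.2 kHz, 183.4 kHz]: 90.6 kHz, 107 kHz, 140 kHz, 156.4 kHz.

90.6 kHz, 107 kHz, 140 kHz, 156.4 kHz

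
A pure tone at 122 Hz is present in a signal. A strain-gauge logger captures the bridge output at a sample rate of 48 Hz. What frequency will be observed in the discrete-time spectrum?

122 Hz mod fs = 26 Hz.
26 Hz > fs/2 = 24 Hz, folds to fs − 26 Hz = 22 Hz.

22 Hz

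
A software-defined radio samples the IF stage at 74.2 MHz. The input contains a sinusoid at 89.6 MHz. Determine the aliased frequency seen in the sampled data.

89.6 MHz mod fs = 15.4 MHz.
15.4 MHz ≤ fs/2 = 37.1 MHz, appears at 15.4 MHz.

15.4 MHz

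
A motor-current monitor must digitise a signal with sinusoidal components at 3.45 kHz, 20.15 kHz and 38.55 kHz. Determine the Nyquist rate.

77.1 kHz

Highest-frequency component: 38.55 kHz.
Nyquist rate = 2 × 38.55 kHz = 77.1 kHz.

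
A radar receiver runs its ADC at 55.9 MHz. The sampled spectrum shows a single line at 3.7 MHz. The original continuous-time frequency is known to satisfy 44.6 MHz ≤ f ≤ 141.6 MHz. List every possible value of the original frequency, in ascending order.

Frequencies that alias to 3.7 MHz are k·fs ± 3.7 MHz for integer k ≥ 0.
k=0: 3.7 MHz.
k=1: 52.2 MHz, 59.6 MHz.
k=2: 108.1 MHz, 115.5 MHz.
k=3: 164 MHz, 171.4 MHz.
Within [44.6 MHz, 141.6 MHz]: 52.2 MHz, 59.6 MHz, 108.1 MHz, 115.5 MHz.

52.2 MHz, 59.6 MHz, 108.1 MHz, 115.5 MHz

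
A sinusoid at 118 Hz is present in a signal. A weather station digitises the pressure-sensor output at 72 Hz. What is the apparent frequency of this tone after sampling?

26 Hz

118 Hz mod fs = 46 Hz.
46 Hz > fs/2 = 36 Hz, folds to fs − 46 Hz = 26 Hz.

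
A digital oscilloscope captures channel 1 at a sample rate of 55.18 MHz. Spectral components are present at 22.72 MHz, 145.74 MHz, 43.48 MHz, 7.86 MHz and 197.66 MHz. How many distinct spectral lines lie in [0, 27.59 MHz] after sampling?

5

fs/2 = 27.59 MHz.
22.72 MHz ≤ fs/2 = 27.59 MHz, passes unchanged.
145.74 MHz mod fs = 35.38 MHz.
35.38 MHz > fs/2 = 27.59 MHz, folds to fs − 35.38 MHz = 19.8 MHz.
43.48 MHz > fs/2 = 27.59 MHz, folds to fs − 43.48 MHz = 11.7 MHz.
7.86 MHz ≤ fs/2 = 27.59 MHz, passes unchanged.
197.66 MHz mod fs = 32.12 MHz.
32.12 MHz > fs/2 = 27.59 MHz, folds to fs − 32.12 MHz = 23.06 MHz.
Distinct values: {7.86 MHz, 11.7 MHz, 19.8 MHz, 22.72 MHz, 23.06 MHz} → 5.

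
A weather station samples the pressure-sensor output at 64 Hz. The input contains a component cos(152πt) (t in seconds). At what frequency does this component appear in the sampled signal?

12 Hz

ω = 152π rad/s → f = ω/(2π) = 76 Hz.
76 Hz mod fs = 12 Hz.
12 Hz ≤ fs/2 = 32 Hz, appears at 12 Hz.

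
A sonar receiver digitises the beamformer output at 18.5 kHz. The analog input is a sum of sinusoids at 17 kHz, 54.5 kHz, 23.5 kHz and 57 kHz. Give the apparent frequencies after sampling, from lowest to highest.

fs/2 = 9.25 kHz.
17 kHz > fs/2 = 9.25 kHz, folds to fs − 17 kHz = 1.5 kHz.
54.5 kHz mod fs = 17.5 kHz.
17.5 kHz > fs/2 = 9.25 kHz, folds to fs − 17.5 kHz = 1 kHz.
23.5 kHz mod fs = 5 kHz.
5 kHz ≤ fs/2 = 9.25 kHz, appears at 5 kHz.
57 kHz mod fs = 1.5 kHz.
1.5 kHz ≤ fs/2 = 9.25 kHz, appears at 1.5 kHz.
Distinct values: {1 kHz, 1.5 kHz, 5 kHz}.

1 kHz, 1.5 kHz, 5 kHz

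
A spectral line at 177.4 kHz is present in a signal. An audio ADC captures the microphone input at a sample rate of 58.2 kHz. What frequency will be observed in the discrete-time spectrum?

177.4 kHz mod fs = 2.8 kHz.
2.8 kHz ≤ fs/2 = 29.1 kHz, appears at 2.8 kHz.

2.8 kHz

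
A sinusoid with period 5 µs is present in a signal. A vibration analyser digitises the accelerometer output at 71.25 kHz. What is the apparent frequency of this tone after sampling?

T = 5 µs → f = 1/T = 200 kHz.
200 kHz mod fs = 57.5 kHz.
57.5 kHz > fs/2 = 35.625 kHz, folds to fs − 57.5 kHz = 13.75 kHz.

13.75 kHz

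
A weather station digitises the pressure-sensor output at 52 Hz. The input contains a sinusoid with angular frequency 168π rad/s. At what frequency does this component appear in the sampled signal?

20 Hz

ω = 168π rad/s → f = ω/(2π) = 84 Hz.
84 Hz mod fs = 32 Hz.
32 Hz > fs/2 = 26 Hz, folds to fs − 32 Hz = 20 Hz.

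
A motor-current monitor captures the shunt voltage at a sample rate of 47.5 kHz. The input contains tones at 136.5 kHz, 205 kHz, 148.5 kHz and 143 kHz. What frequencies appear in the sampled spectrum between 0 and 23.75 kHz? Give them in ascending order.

fs/2 = 23.75 kHz.
136.5 kHz mod fs = 41.5 kHz.
41.5 kHz > fs/2 = 23.75 kHz, folds to fs − 41.5 kHz = 6 kHz.
205 kHz mod fs = 15 kHz.
15 kHz ≤ fs/2 = 23.75 kHz, appears at 15 kHz.
148.5 kHz mod fs = 6 kHz.
6 kHz ≤ fs/2 = 23.75 kHz, appears at 6 kHz.
143 kHz mod fs = 0.5 kHz.
0.5 kHz ≤ fs/2 = 23.75 kHz, appears at 0.5 kHz.
Distinct values: {0.5 kHz, 6 kHz, 15 kHz}.

0.5 kHz, 6 kHz, 15 kHz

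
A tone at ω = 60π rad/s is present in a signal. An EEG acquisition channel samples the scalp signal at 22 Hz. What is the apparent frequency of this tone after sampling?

8 Hz

ω = 60π rad/s → f = ω/(2π) = 30 Hz.
30 Hz mod fs = 8 Hz.
8 Hz ≤ fs/2 = 11 Hz, appears at 8 Hz.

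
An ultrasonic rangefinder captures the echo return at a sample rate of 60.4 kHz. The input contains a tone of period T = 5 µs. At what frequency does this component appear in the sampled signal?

18.8 kHz

T = 5 µs → f = 1/T = 200 kHz.
200 kHz mod fs = 18.8 kHz.
18.8 kHz ≤ fs/2 = 30.2 kHz, appears at 18.8 kHz.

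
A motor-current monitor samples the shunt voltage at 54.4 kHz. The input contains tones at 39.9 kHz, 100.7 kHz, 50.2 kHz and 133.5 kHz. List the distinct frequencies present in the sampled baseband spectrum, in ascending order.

4.2 kHz, 8.1 kHz, 14.5 kHz, 24.7 kHz

fs/2 = 27.2 kHz.
39.9 kHz > fs/2 = 27.2 kHz, folds to fs − 39.9 kHz = 14.5 kHz.
100.7 kHz mod fs = 46.3 kHz.
46.3 kHz > fs/2 = 27.2 kHz, folds to fs − 46.3 kHz = 8.1 kHz.
50.2 kHz > fs/2 = 27.2 kHz, folds to fs − 50.2 kHz = 4.2 kHz.
133.5 kHz mod fs = 24.7 kHz.
24.7 kHz ≤ fs/2 = 27.2 kHz, appears at 24.7 kHz.
Distinct values: {4.2 kHz, 8.1 kHz, 14.5 kHz, 24.7 kHz}.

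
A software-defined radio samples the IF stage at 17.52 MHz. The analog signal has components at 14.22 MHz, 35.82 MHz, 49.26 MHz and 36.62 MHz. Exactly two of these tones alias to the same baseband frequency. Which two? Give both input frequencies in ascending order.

14.22 MHz, 49.26 MHz

fs/2 = 8.76 MHz.
14.22 MHz > fs/2 = 8.76 MHz, folds to fs − 14.22 MHz = 3.3 MHz.
35.82 MHz mod fs = 0.78 MHz.
0.78 MHz ≤ fs/2 = 8.76 MHz, appears at 0.78 MHz.
49.26 MHz mod fs = 14.22 MHz.
14.22 MHz > fs/2 = 8.76 MHz, folds to fs − 14.22 MHz = 3.3 MHz.
36.62 MHz mod fs = 1.58 MHz.
1.58 MHz ≤ fs/2 = 8.76 MHz, appears at 1.58 MHz.
14.22 MHz and 49.26 MHz both map to 3.3 MHz.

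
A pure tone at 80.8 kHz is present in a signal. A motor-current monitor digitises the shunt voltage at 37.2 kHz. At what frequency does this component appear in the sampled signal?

6.4 kHz

80.8 kHz mod fs = 6.4 kHz.
6.4 kHz ≤ fs/2 = 18.6 kHz, appears at 6.4 kHz.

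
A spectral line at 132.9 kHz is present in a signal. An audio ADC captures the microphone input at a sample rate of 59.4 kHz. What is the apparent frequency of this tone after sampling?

132.9 kHz mod fs = 14.1 kHz.
14.1 kHz ≤ fs/2 = 29.7 kHz, appears at 14.1 kHz.

14.1 kHz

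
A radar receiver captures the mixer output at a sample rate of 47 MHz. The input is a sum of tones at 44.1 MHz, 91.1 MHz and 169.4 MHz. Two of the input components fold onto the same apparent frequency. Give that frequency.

fs/2 = 23.5 MHz.
44.1 MHz > fs/2 = 23.5 MHz, folds to fs − 44.1 MHz = 2.9 MHz.
91.1 MHz mod fs = 44.1 MHz.
44.1 MHz > fs/2 = 23.5 MHz, folds to fs − 44.1 MHz = 2.9 MHz.
169.4 MHz mod fs = 28.4 MHz.
28.4 MHz > fs/2 = 23.5 MHz, folds to fs − 28.4 MHz = 18.6 MHz.
44.1 MHz and 91.1 MHz both map to 2.9 MHz.

2.9 MHz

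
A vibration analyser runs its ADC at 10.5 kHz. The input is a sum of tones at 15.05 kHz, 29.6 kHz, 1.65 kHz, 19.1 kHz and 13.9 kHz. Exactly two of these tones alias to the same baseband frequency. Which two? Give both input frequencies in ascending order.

19.1 kHz, 29.6 kHz

fs/2 = 5.25 kHz.
15.05 kHz mod fs = 4.55 kHz.
4.55 kHz ≤ fs/2 = 5.25 kHz, appears at 4.55 kHz.
29.6 kHz mod fs = 8.6 kHz.
8.6 kHz > fs/2 = 5.25 kHz, folds to fs − 8.6 kHz = 1.9 kHz.
1.65 kHz ≤ fs/2 = 5.25 kHz, passes unchanged.
19.1 kHz mod fs = 8.6 kHz.
8.6 kHz > fs/2 = 5.25 kHz, folds to fs − 8.6 kHz = 1.9 kHz.
13.9 kHz mod fs = 3.4 kHz.
3.4 kHz ≤ fs/2 = 5.25 kHz, appears at 3.4 kHz.
19.1 kHz and 29.6 kHz both map to 1.9 kHz.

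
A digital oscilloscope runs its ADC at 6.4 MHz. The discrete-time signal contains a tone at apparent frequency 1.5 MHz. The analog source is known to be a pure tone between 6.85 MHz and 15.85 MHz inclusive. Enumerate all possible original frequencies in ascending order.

7.9 MHz, 11.3 MHz, 14.3 MHz

Frequencies that alias to 1.5 MHz are k·fs ± 1.5 MHz for integer k ≥ 0.
k=0: 1.5 MHz.
k=1: 4.9 MHz, 7.9 MHz.
k=2: 11.3 MHz, 14.3 MHz.
k=3: 17.7 MHz, 20.7 MHz.
Within [6.85 MHz, 15.85 MHz]: 7.9 MHz, 11.3 MHz, 14.3 MHz.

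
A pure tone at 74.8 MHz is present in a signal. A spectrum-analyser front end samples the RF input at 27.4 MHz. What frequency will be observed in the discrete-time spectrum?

7.4 MHz

74.8 MHz mod fs = 20 MHz.
20 MHz > fs/2 = 13.7 MHz, folds to fs − 20 MHz = 7.4 MHz.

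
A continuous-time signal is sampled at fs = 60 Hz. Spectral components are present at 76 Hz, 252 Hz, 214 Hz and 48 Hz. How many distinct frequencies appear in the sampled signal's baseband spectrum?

3

fs/2 = 30 Hz.
76 Hz mod fs = 16 Hz.
16 Hz ≤ fs/2 = 30 Hz, appears at 16 Hz.
252 Hz mod fs = 12 Hz.
12 Hz ≤ fs/2 = 30 Hz, appears at 12 Hz.
214 Hz mod fs = 34 Hz.
34 Hz > fs/2 = 30 Hz, folds to fs − 34 Hz = 26 Hz.
48 Hz > fs/2 = 30 Hz, folds to fs − 48 Hz = 12 Hz.
Distinct values: {12 Hz, 16 Hz, 26 Hz} → 3.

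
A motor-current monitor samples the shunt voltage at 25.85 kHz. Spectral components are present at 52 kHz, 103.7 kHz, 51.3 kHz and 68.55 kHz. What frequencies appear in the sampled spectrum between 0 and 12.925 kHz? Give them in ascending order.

0.3 kHz, 0.4 kHz, 9 kHz

fs/2 = 12.925 kHz.
52 kHz mod fs = 0.3 kHz.
0.3 kHz ≤ fs/2 = 12.925 kHz, appears at 0.3 kHz.
103.7 kHz mod fs = 0.3 kHz.
0.3 kHz ≤ fs/2 = 12.925 kHz, appears at 0.3 kHz.
51.3 kHz mod fs = 25.45 kHz.
25.45 kHz > fs/2 = 12.925 kHz, folds to fs − 25.45 kHz = 0.4 kHz.
68.55 kHz mod fs = 16.85 kHz.
16.85 kHz > fs/2 = 12.925 kHz, folds to fs − 16.85 kHz = 9 kHz.
Distinct values: {0.3 kHz, 0.4 kHz, 9 kHz}.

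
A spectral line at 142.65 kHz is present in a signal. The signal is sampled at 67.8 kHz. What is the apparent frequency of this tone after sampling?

7.05 kHz

142.65 kHz mod fs = 7.05 kHz.
7.05 kHz ≤ fs/2 = 33.9 kHz, appears at 7.05 kHz.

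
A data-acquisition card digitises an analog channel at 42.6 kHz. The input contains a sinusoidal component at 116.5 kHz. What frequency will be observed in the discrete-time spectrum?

116.5 kHz mod fs = 31.3 kHz.
31.3 kHz > fs/2 = 21.3 kHz, folds to fs − 31.3 kHz = 11.3 kHz.

11.3 kHz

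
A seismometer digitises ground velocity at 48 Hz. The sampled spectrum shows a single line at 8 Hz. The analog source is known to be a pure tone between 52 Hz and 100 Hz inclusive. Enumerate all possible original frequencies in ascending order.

Frequencies that alias to 8 Hz are k·fs ± 8 Hz for integer k ≥ 0.
k=0: 8 Hz.
k=1: 40 Hz, 56 Hz.
k=2: 88 Hz, 104 Hz.
k=3: 136 Hz, 152 Hz.
Within [52 Hz, 100 Hz]: 56 Hz, 88 Hz.

56 Hz, 88 Hz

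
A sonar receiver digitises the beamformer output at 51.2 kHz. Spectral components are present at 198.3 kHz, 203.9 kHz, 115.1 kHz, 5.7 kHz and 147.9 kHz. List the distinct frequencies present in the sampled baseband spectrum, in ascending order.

fs/2 = 25.6 kHz.
198.3 kHz mod fs = 44.7 kHz.
44.7 kHz > fs/2 = 25.6 kHz, folds to fs − 44.7 kHz = 6.5 kHz.
203.9 kHz mod fs = 50.3 kHz.
50.3 kHz > fs/2 = 25.6 kHz, folds to fs − 50.3 kHz = 0.9 kHz.
115.1 kHz mod fs = 12.7 kHz.
12.7 kHz ≤ fs/2 = 25.6 kHz, appears at 12.7 kHz.
5.7 kHz ≤ fs/2 = 25.6 kHz, passes unchanged.
147.9 kHz mod fs = 45.5 kHz.
45.5 kHz > fs/2 = 25.6 kHz, folds to fs − 45.5 kHz = 5.7 kHz.
Distinct values: {0.9 kHz, 5.7 kHz, 6.5 kHz, 12.7 kHz}.

0.9 kHz, 5.7 kHz, 6.5 kHz, 12.7 kHz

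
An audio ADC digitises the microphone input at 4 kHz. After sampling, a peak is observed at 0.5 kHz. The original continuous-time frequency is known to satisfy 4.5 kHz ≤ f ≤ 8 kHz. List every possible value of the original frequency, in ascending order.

4.5 kHz, 7.5 kHz

Frequencies that alias to 0.5 kHz are k·fs ± 0.5 kHz for integer k ≥ 0.
k=0: 0.5 kHz.
k=1: 3.5 kHz, 4.5 kHz.
k=2: 7.5 kHz, 8.5 kHz.
k=3: 11.5 kHz, 12.5 kHz.
Within [4.5 kHz, 8 kHz]: 4.5 kHz, 7.5 kHz.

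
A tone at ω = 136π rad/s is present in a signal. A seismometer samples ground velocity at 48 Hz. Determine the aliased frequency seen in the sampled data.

20 Hz

ω = 136π rad/s → f = ω/(2π) = 68 Hz.
68 Hz mod fs = 20 Hz.
20 Hz ≤ fs/2 = 24 Hz, appears at 20 Hz.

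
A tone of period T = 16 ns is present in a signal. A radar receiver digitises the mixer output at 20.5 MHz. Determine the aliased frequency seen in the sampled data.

T = 16 ns → f = 1/T = 62.5 MHz.
62.5 MHz mod fs = 1 MHz.
1 MHz ≤ fs/2 = 10.25 MHz, appears at 1 MHz.

1 MHz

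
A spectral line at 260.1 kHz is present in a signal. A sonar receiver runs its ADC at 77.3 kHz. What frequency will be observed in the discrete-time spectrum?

28.2 kHz

260.1 kHz mod fs = 28.2 kHz.
28.2 kHz ≤ fs/2 = 38.65 kHz, appears at 28.2 kHz.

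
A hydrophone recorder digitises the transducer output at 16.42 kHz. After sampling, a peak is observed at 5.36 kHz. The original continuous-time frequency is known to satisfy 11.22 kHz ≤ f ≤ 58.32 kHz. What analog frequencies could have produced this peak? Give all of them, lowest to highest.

21.78 kHz, 27.48 kHz, 38.2 kHz, 43.9 kHz, 54.62 kHz

Frequencies that alias to 5.36 kHz are k·fs ± 5.36 kHz for integer k ≥ 0.
k=0: 5.36 kHz.
k=1: 11.06 kHz, 21.78 kHz.
k=2: 27.48 kHz, 38.2 kHz.
k=3: 43.9 kHz, 54.62 kHz.
k=4: 60.32 kHz, 71.04 kHz.
Within [11.22 kHz, 58.32 kHz]: 21.78 kHz, 27.48 kHz, 38.2 kHz, 43.9 kHz, 54.62 kHz.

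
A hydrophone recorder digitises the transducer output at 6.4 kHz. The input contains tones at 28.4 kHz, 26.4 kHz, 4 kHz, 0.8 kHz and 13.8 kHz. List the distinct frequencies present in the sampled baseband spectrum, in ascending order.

fs/2 = 3.2 kHz.
28.4 kHz mod fs = 2.8 kHz.
2.8 kHz ≤ fs/2 = 3.2 kHz, appears at 2.8 kHz.
26.4 kHz mod fs = 0.8 kHz.
0.8 kHz ≤ fs/2 = 3.2 kHz, appears at 0.8 kHz.
4 kHz > fs/2 = 3.2 kHz, folds to fs − 4 kHz = 2.4 kHz.
0.8 kHz ≤ fs/2 = 3.2 kHz, passes unchanged.
13.8 kHz mod fs = 1 kHz.
1 kHz ≤ fs/2 = 3.2 kHz, appears at 1 kHz.
Distinct values: {0.8 kHz, 1 kHz, 2.4 kHz, 2.8 kHz}.

0.8 kHz, 1 kHz, 2.4 kHz, 2.8 kHz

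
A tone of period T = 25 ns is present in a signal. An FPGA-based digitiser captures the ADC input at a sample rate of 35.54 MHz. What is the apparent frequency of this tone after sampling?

4.46 MHz

T = 25 ns → f = 1/T = 40 MHz.
40 MHz mod fs = 4.46 MHz.
4.46 MHz ≤ fs/2 = 17.77 MHz, appears at 4.46 MHz.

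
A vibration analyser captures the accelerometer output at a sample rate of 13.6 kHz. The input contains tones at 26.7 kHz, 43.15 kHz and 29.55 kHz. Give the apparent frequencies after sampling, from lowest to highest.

fs/2 = 6.8 kHz.
26.7 kHz mod fs = 13.1 kHz.
13.1 kHz > fs/2 = 6.8 kHz, folds to fs − 13.1 kHz = 0.5 kHz.
43.15 kHz mod fs = 2.35 kHz.
2.35 kHz ≤ fs/2 = 6.8 kHz, appears at 2.35 kHz.
29.55 kHz mod fs = 2.35 kHz.
2.35 kHz ≤ fs/2 = 6.8 kHz, appears at 2.35 kHz.
Distinct values: {0.5 kHz, 2.35 kHz}.

0.5 kHz, 2.35 kHz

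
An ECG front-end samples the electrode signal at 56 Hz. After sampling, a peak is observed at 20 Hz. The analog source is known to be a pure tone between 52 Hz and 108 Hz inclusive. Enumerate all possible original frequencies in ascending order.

76 Hz, 92 Hz

Frequencies that alias to 20 Hz are k·fs ± 20 Hz for integer k ≥ 0.
k=0: 20 Hz.
k=1: 36 Hz, 76 Hz.
k=2: 92 Hz, 132 Hz.
k=3: 148 Hz, 188 Hz.
Within [52 Hz, 108 Hz]: 76 Hz, 92 Hz.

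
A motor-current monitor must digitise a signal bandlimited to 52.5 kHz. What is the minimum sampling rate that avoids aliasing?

105 kHz

Nyquist rate = 2 × 52.5 kHz = 105 kHz.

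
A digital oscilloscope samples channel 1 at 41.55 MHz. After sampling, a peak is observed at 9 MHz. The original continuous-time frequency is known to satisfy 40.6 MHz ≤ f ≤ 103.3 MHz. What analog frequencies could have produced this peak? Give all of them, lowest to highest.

Frequencies that alias to 9 MHz are k·fs ± 9 MHz for integer k ≥ 0.
k=0: 9 MHz.
k=1: 32.55 MHz, 50.55 MHz.
k=2: 74.1 MHz, 92.1 MHz.
k=3: 115.65 MHz, 133.65 MHz.
Within [40.6 MHz, 103.3 MHz]: 50.55 MHz, 74.1 MHz, 92.1 MHz.

50.55 MHz, 74.1 MHz, 92.1 MHz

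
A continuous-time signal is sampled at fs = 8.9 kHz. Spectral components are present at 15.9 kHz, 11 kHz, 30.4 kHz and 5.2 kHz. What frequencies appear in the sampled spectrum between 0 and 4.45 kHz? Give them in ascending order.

1.9 kHz, 2.1 kHz, 3.7 kHz

fs/2 = 4.45 kHz.
15.9 kHz mod fs = 7 kHz.
7 kHz > fs/2 = 4.45 kHz, folds to fs − 7 kHz = 1.9 kHz.
11 kHz mod fs = 2.1 kHz.
2.1 kHz ≤ fs/2 = 4.45 kHz, appears at 2.1 kHz.
30.4 kHz mod fs = 3.7 kHz.
3.7 kHz ≤ fs/2 = 4.45 kHz, appears at 3.7 kHz.
5.2 kHz > fs/2 = 4.45 kHz, folds to fs − 5.2 kHz = 3.7 kHz.
Distinct values: {1.9 kHz, 2.1 kHz, 3.7 kHz}.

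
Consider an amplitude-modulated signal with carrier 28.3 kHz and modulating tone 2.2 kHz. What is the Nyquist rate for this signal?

AM sidebands sit at fc ± fm = 26.1 kHz and 30.5 kHz.
Highest-frequency component: 30.5 kHz.
Nyquist rate = 2 × 30.5 kHz = 61 kHz.

61 kHz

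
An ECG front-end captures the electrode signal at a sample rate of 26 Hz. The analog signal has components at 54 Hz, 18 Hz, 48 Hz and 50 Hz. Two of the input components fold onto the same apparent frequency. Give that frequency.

fs/2 = 13 Hz.
54 Hz mod fs = 2 Hz.
2 Hz ≤ fs/2 = 13 Hz, appears at 2 Hz.
18 Hz > fs/2 = 13 Hz, folds to fs − 18 Hz = 8 Hz.
48 Hz mod fs = 22 Hz.
22 Hz > fs/2 = 13 Hz, folds to fs − 22 Hz = 4 Hz.
50 Hz mod fs = 24 Hz.
24 Hz > fs/2 = 13 Hz, folds to fs − 24 Hz = 2 Hz.
50 Hz and 54 Hz both map to 2 Hz.

2 Hz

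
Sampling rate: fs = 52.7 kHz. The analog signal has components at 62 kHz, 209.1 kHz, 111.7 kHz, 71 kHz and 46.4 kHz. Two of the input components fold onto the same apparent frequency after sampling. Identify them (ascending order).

46.4 kHz, 111.7 kHz

fs/2 = 26.35 kHz.
62 kHz mod fs = 9.3 kHz.
9.3 kHz ≤ fs/2 = 26.35 kHz, appears at 9.3 kHz.
209.1 kHz mod fs = 51 kHz.
51 kHz > fs/2 = 26.35 kHz, folds to fs − 51 kHz = 1.7 kHz.
111.7 kHz mod fs = 6.3 kHz.
6.3 kHz ≤ fs/2 = 26.35 kHz, appears at 6.3 kHz.
71 kHz mod fs = 18.3 kHz.
18.3 kHz ≤ fs/2 = 26.35 kHz, appears at 18.3 kHz.
46.4 kHz > fs/2 = 26.35 kHz, folds to fs − 46.4 kHz = 6.3 kHz.
46.4 kHz and 111.7 kHz both map to 6.3 kHz.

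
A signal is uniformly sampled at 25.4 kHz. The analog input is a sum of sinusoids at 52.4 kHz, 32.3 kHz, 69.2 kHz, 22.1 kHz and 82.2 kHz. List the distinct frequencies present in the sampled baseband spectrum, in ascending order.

1.6 kHz, 3.3 kHz, 6 kHz, 6.9 kHz, 7 kHz

fs/2 = 12.7 kHz.
52.4 kHz mod fs = 1.6 kHz.
1.6 kHz ≤ fs/2 = 12.7 kHz, appears at 1.6 kHz.
32.3 kHz mod fs = 6.9 kHz.
6.9 kHz ≤ fs/2 = 12.7 kHz, appears at 6.9 kHz.
69.2 kHz mod fs = 18.4 kHz.
18.4 kHz > fs/2 = 12.7 kHz, folds to fs − 18.4 kHz = 7 kHz.
22.1 kHz > fs/2 = 12.7 kHz, folds to fs − 22.1 kHz = 3.3 kHz.
82.2 kHz mod fs = 6 kHz.
6 kHz ≤ fs/2 = 12.7 kHz, appears at 6 kHz.
Distinct values: {1.6 kHz, 3.3 kHz, 6 kHz, 6.9 kHz, 7 kHz}.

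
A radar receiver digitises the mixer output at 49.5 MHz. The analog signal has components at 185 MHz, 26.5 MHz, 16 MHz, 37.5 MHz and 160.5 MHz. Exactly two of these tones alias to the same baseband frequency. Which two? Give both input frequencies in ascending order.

37.5 MHz, 160.5 MHz

fs/2 = 24.75 MHz.
185 MHz mod fs = 36.5 MHz.
36.5 MHz > fs/2 = 24.75 MHz, folds to fs − 36.5 MHz = 13 MHz.
26.5 MHz > fs/2 = 24.75 MHz, folds to fs − 26.5 MHz = 23 MHz.
16 MHz ≤ fs/2 = 24.75 MHz, passes unchanged.
37.5 MHz > fs/2 = 24.75 MHz, folds to fs − 37.5 MHz = 12 MHz.
160.5 MHz mod fs = 12 MHz.
12 MHz ≤ fs/2 = 24.75 MHz, appears at 12 MHz.
37.5 MHz and 160.5 MHz both map to 12 MHz.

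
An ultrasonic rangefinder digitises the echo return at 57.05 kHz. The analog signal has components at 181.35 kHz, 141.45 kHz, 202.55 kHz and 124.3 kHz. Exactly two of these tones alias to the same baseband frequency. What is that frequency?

fs/2 = 28.525 kHz.
181.35 kHz mod fs = 10.2 kHz.
10.2 kHz ≤ fs/2 = 28.525 kHz, appears at 10.2 kHz.
141.45 kHz mod fs = 27.35 kHz.
27.35 kHz ≤ fs/2 = 28.525 kHz, appears at 27.35 kHz.
202.55 kHz mod fs = 31.4 kHz.
31.4 kHz > fs/2 = 28.525 kHz, folds to fs − 31.4 kHz = 25.65 kHz.
124.3 kHz mod fs = 10.2 kHz.
10.2 kHz ≤ fs/2 = 28.525 kHz, appears at 10.2 kHz.
124.3 kHz and 181.35 kHz both map to 10.2 kHz.

10.2 kHz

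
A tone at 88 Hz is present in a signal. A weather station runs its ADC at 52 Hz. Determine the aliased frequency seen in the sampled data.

16 Hz

88 Hz mod fs = 36 Hz.
36 Hz > fs/2 = 26 Hz, folds to fs − 36 Hz = 16 Hz.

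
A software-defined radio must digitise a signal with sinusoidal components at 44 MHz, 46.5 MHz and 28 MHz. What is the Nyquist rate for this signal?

Highest-frequency component: 46.5 MHz.
Nyquist rate = 2 × 46.5 MHz = 93 MHz.

93 MHz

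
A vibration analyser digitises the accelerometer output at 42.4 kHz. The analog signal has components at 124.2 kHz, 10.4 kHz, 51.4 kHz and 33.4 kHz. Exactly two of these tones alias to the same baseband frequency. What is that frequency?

fs/2 = 21.2 kHz.
124.2 kHz mod fs = 39.4 kHz.
39.4 kHz > fs/2 = 21.2 kHz, folds to fs − 39.4 kHz = 3 kHz.
10.4 kHz ≤ fs/2 = 21.2 kHz, passes unchanged.
51.4 kHz mod fs = 9 kHz.
9 kHz ≤ fs/2 = 21.2 kHz, appears at 9 kHz.
33.4 kHz > fs/2 = 21.2 kHz, folds to fs − 33.4 kHz = 9 kHz.
33.4 kHz and 51.4 kHz both map to 9 kHz.

9 kHz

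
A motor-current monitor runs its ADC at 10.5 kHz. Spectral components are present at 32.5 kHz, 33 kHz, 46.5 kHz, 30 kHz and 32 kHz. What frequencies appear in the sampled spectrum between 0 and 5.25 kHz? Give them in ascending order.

fs/2 = 5.25 kHz.
32.5 kHz mod fs = 1 kHz.
1 kHz ≤ fs/2 = 5.25 kHz, appears at 1 kHz.
33 kHz mod fs = 1.5 kHz.
1.5 kHz ≤ fs/2 = 5.25 kHz, appears at 1.5 kHz.
46.5 kHz mod fs = 4.5 kHz.
4.5 kHz ≤ fs/2 = 5.25 kHz, appears at 4.5 kHz.
30 kHz mod fs = 9 kHz.
9 kHz > fs/2 = 5.25 kHz, folds to fs − 9 kHz = 1.5 kHz.
32 kHz mod fs = 0.5 kHz.
0.5 kHz ≤ fs/2 = 5.25 kHz, appears at 0.5 kHz.
Distinct values: {0.5 kHz, 1 kHz, 1.5 kHz, 4.5 kHz}.

0.5 kHz, 1 kHz, 1.5 kHz, 4.5 kHz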